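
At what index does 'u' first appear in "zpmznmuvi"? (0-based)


Input string: 'zpmznmuvi'
Target: 'u'
Scanning left to right: s[0]='z', s[1]='p', s[2]='m', s[3]='z', s[4]='n', s[5]='m', s[6]='u'
First match at index: 6


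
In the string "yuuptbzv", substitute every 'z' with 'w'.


Input string: 'yuuptbzv'
Operation: replace 'z' with 'w'
Positions of 'z': 6
After replacement: yuuptbwv


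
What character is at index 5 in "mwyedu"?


Input string: 'mwyedu'
Operation: get character at index 5
Index mapping: s[0]='m', s[1]='w', s[2]='y', s[3]='e', s[4]='d', s[5]='u'
Result: 'u'


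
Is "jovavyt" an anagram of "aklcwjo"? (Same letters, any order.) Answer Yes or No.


String 1: 'aklcwjo' -> sorted: 'acjklow'
String 2: 'jovavyt' -> sorted: 'ajotvvy'
Compare sorted forms: 'acjklow' != 'ajotvvy'
Anagram: No


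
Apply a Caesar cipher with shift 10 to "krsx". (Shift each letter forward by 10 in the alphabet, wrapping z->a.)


Input: 'krsx', shift = 10
Operation: for each letter, (position + 10) mod 26
Mapping: 'k'(10+10=20)->'u', 'r'(17+10=27, 27 mod 26=1)->'b', 's'(18+10=28, 28 mod 26=2)->'c', 'x'(23+10=33, 33 mod 26=7)->'h'
Result: ubch


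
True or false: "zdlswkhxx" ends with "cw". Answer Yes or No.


Input string: 'zdlswkhxx'
Suffix to check: 'cw'
Last 2 characters of input: 'xx'
Match: False
Result: No


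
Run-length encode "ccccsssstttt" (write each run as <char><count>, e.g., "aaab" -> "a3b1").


Input: 'ccccsssstttt'
Operation: identify consecutive runs
Runs: 'cccc' -> c4, 'ssss' -> s4, 'tttt' -> t4
Encoded: c4s4t4


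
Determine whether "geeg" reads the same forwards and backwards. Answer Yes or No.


Input string: 'geeg'
Reversed: 'geeg'
Compare pairs: s[0]='g' vs s[3]='g' (match), s[1]='e' vs s[2]='e' (match)
Palindrome: Yes


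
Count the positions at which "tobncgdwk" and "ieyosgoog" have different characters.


String 1: 'tobncgdwk'
String 2: 'ieyosgoog'
Compare each position: pos 0: 't'!='i', pos 1: 'o'!='e', pos 2: 'b'!='y', pos 3: 'n'!='o', pos 4: 'c'!='s', pos 5: 'g'=='g', pos 6: 'd'!='o', pos 7: 'w'!='o', pos 8: 'k'!='g'
Differing positions: 8
Hamming distance: 8


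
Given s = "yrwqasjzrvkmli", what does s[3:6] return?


Input string: 'yrwqasjzrvkmli'
Operation: slice [3:6]
Extract characters: s[3]='q', s[4]='a', s[5]='s'
Result: qas


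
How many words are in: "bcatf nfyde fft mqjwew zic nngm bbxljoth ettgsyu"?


Input string: 'bcatf nfyde fft mqjwew zic nngm bbxljoth ettgsyu'
Operation: split by spaces
Words found: 'bcatf', 'nfyde', 'fft', 'mqjwew', 'zic', 'nngm', 'bbxljoth', 'ettgsyu'
Word count: 8


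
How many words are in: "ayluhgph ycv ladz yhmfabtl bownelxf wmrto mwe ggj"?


Input string: 'ayluhgph ycv ladz yhmfabtl bownelxf wmrto mwe ggj'
Operation: split by spaces
Words found: 'ayluhgph', 'ycv', 'ladz', 'yhmfabtl', 'bownelxf', 'wmrto', 'mwe', 'ggj'
Word count: 8


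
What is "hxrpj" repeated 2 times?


Input string: 'hxrpj'
Operation: repeat 2 times
Concatenation: 'hxrpj' + 'hxrpj'
Result: hxrpjhxrpj


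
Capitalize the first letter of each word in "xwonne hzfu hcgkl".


Input string: 'xwonne hzfu hcgkl'
Operation: capitalize first letter of each word
Word transformations: 'xwonne'->'Xwonne', 'hzfu'->'Hzfu', 'hcgkl'->'Hcgkl'
Result: Xwonne Hzfu Hcgkl


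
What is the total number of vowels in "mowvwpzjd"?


Input string: 'mowvwpzjd'
Operation: count vowels (a, e, i, o, u)
Scan: s[0]='m', s[1]='o' (vowel), s[2]='w', s[3]='v', s[4]='w', s[5]='p', s[6]='z', s[7]='j', s[8]='d'
Vowels found: 1
Result: 1


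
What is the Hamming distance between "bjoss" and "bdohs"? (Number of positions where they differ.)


String 1: 'bjoss'
String 2: 'bdohs'
Compare each position: pos 0: 'b'=='b', pos 1: 'j'!='d', pos 2: 'o'=='o', pos 3: 's'!='h', pos 4: 's'=='s'
Differing positions: 2
Hamming distance: 2


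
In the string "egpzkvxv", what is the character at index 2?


Input string: 'egpzkvxv'
Operation: get character at index 2
Index mapping: s[0]='e', s[1]='g', s[2]='p'
Result: 'p'


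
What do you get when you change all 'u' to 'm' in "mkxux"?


Input string: 'mkxux'
Operation: replace 'u' with 'm'
Positions of 'u': 3
After replacement: mkxmx


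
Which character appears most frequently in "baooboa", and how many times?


Input: 'baooboa'
Operation: tally each character
Counts: 'a':2, 'b':2, 'o':3
Maximum: 'o' appears 3 times


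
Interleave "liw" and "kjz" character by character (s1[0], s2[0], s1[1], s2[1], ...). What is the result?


String 1: 'liw'
String 2: 'kjz'
Operation: alternate characters
Pairs: 'l'+'k', 'i'+'j', 'w'+'z'
Result: lkijwz


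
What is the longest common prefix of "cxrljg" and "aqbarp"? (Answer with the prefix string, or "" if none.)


String 1: 'cxrljg'
String 2: 'aqbarp'
Compare position by position:
pos 0: 'c' vs 'a' differ -> stop
Longest common prefix: "" (length 0)


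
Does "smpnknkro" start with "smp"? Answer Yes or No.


Input string: 'smpnknkro'
Prefix to check: 'smp'
First 3 characters of input: 'smp'
Match: True
Result: Yes


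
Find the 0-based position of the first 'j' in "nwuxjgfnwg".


Input string: 'nwuxjgfnwg'
Target: 'j'
Scanning left to right: s[0]='n', s[1]='w', s[2]='u', s[3]='x', s[4]='j'
First match at index: 4


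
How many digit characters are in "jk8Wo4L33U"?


Input string: 'jk8Wo4L33U'
Operation: count digit characters (0-9)
Scan: 'j', 'k', '8'(digit), 'W', 'o', '4'(digit), 'L', '3'(digit), '3'(digit), 'U'
Digits found: 4
Result: 4


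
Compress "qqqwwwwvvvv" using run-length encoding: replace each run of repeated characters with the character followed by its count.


Input: 'qqqwwwwvvvv'
Operation: identify consecutive runs
Runs: 'qqq' -> q3, 'wwww' -> w4, 'vvvv' -> v4
Encoded: q3w4v4


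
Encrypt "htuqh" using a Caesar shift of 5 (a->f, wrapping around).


Input: 'htuqh', shift = 5
Operation: for each letter, (position + 5) mod 26
Mapping: 'h'(7+5=12)->'m', 't'(19+5=24)->'y', 'u'(20+5=25)->'z', 'q'(16+5=21)->'v', 'h'(7+5=12)->'m'
Result: myzvm


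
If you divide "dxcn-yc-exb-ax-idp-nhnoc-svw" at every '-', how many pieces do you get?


Input string: 'dxcn-yc-exb-ax-idp-nhnoc-svw'
Delimiter: '-'
Split result: 'dxcn', 'yc', 'exb', 'ax', 'idp', 'nhnoc', 'svw'
Number of parts: 7


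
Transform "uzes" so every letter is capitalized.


Input string: 'uzes'
Operation: convert each letter to uppercase
Mapping: 'u'->'U', 'z'->'Z', 'e'->'E', 's'->'S'
Result: UZES


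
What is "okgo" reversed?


Input string: 'okgo'
Operation: reverse character order
Original order: 'o' -> 'k' -> 'g' -> 'o'
Reversed order: 'o' -> 'g' -> 'k' -> 'o'
Result: ogko


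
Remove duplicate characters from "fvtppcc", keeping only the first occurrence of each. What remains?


Input: 'fvtppcc'
Operation: keep first occurrence of each character
Scan: s[0]='f' new -> keep; s[1]='v' new -> keep; s[2]='t' new -> keep; s[3]='p' new -> keep; s[4]='p' seen -> skip; s[5]='c' new -> keep; s[6]='c' seen -> skip
Result: fvtpc


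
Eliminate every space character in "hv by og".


Input string: 'hv by og'
Operation: remove all spaces
Words: 'hv', 'by', 'og'
Join without spaces: hvbyog


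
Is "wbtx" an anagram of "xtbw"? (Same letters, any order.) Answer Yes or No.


String 1: 'xtbw' -> sorted: 'btwx'
String 2: 'wbtx' -> sorted: 'btwx'
Compare sorted forms: 'btwx' == 'btwx'
Anagram: Yes


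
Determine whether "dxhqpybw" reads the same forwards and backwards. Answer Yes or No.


Input string: 'dxhqpybw'
Reversed: 'wbypqhxd'
Compare pairs: s[0]='d' vs s[7]='w' (mismatch), s[1]='x' vs s[6]='b' (mismatch), s[2]='h' vs s[5]='y' (mismatch), s[3]='q' vs s[4]='p' (mismatch)
Palindrome: No


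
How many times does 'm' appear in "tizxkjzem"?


Input string: 'tizxkjzem'
Target character: 'm'
Scan each position: s[8]='m'
Matches found at indices: 8
Total: 1


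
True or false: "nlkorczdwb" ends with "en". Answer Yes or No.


Input string: 'nlkorczdwb'
Suffix to check: 'en'
Last 2 characters of input: 'wb'
Match: False
Result: No


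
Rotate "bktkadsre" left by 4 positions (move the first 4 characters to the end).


Input: 'bktkadsre', shift = 4
Operation: split at index 4 and swap parts
Front part s[0:4] = 'bktk'
Back part s[4:] = 'adsre'
Rotated = back + front = 'adsre' + 'bktk'
Result: adsrebktk


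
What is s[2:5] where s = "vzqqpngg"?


Input string: 'vzqqpngg'
Operation: slice [2:5]
Extract characters: s[2]='q', s[3]='q', s[4]='p'
Result: qqp


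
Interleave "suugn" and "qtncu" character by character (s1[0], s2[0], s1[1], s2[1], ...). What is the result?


String 1: 'suugn'
String 2: 'qtncu'
Operation: alternate characters
Pairs: 's'+'q', 'u'+'t', 'u'+'n', 'g'+'c', 'n'+'u'
Result: squtungcnu


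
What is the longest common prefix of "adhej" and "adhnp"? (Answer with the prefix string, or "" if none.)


String 1: 'adhej'
String 2: 'adhnp'
Compare position by position:
pos 0: 'a' vs 'a' match
pos 1: 'd' vs 'd' match
pos 2: 'h' vs 'h' match
pos 3: 'e' vs 'n' differ -> stop
Longest common prefix: "adh" (length 3)


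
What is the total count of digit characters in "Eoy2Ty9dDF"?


Input string: 'Eoy2Ty9dDF'
Operation: count digit characters (0-9)
Scan: 'E', 'o', 'y', '2'(digit), 'T', 'y', '9'(digit), 'd', 'D', 'F'
Digits found: 2
Result: 2


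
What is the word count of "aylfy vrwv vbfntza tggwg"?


Input string: 'aylfy vrwv vbfntza tggwg'
Operation: split by spaces
Words found: 'aylfy', 'vrwv', 'vbfntza', 'tggwg'
Word count: 4


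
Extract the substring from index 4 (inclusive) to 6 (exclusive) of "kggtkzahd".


Input string: 'kggtkzahd'
Operation: slice [4:6]
Extract characters: s[4]='k', s[5]='z'
Result: kz


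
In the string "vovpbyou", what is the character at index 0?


Input string: 'vovpbyou'
Operation: get character at index 0
Index mapping: s[0]='v'
Result: 'v'


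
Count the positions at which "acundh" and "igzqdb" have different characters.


String 1: 'acundh'
String 2: 'igzqdb'
Compare each position: pos 0: 'a'!='i', pos 1: 'c'!='g', pos 2: 'u'!='z', pos 3: 'n'!='q', pos 4: 'd'=='d', pos 5: 'h'!='b'
Differing positions: 5
Hamming distance: 5


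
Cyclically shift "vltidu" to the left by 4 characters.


Input: 'vltidu', shift = 4
Operation: split at index 4 and swap parts
Front part s[0:4] = 'vlti'
Back part s[4:] = 'du'
Rotated = back + front = 'du' + 'vlti'
Result: duvlti


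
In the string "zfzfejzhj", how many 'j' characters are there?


Input string: 'zfzfejzhj'
Target character: 'j'
Scan each position: s[5]='j', s[8]='j'
Matches found at indices: 5, 8
Total: 2


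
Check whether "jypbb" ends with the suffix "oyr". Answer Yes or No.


Input string: 'jypbb'
Suffix to check: 'oyr'
Last 3 characters of input: 'pbb'
Match: False
Result: No


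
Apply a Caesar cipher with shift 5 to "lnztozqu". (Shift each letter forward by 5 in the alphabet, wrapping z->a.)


Input: 'lnztozqu', shift = 5
Operation: for each letter, (position + 5) mod 26
Mapping: 'l'(11+5=16)->'q', 'n'(13+5=18)->'s', 'z'(25+5=30, 30 mod 26=4)->'e', 't'(19+5=24)->'y', 'o'(14+5=19)->'t', 'z'(25+5=30, 30 mod 26=4)->'e', 'q'(16+5=21)->'v', 'u'(20+5=25)->'z'
Result: qseytevz


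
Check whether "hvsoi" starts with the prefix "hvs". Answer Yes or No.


Input string: 'hvsoi'
Prefix to check: 'hvs'
First 3 characters of input: 'hvs'
Match: True
Result: Yes


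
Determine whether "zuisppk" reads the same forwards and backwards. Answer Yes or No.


Input string: 'zuisppk'
Reversed: 'kppsiuz'
Compare pairs: s[0]='z' vs s[6]='k' (mismatch), s[1]='u' vs s[5]='p' (mismatch), s[2]='i' vs s[4]='p' (mismatch)
Palindrome: No


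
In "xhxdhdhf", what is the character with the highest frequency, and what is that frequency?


Input: 'xhxdhdhf'
Operation: tally each character
Counts: 'd':2, 'f':1, 'h':3, 'x':2
Maximum: 'h' appears 3 times


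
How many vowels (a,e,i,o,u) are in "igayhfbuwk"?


Input string: 'igayhfbuwk'
Operation: count vowels (a, e, i, o, u)
Scan: s[0]='i' (vowel), s[1]='g', s[2]='a' (vowel), s[3]='y', s[4]='h', s[5]='f', s[6]='b', s[7]='u' (vowel), s[8]='w', s[9]='k'
Vowels found: 3
Result: 3


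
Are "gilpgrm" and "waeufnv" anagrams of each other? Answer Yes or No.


String 1: 'gilpgrm' -> sorted: 'ggilmpr'
String 2: 'waeufnv' -> sorted: 'aefnuvw'
Compare sorted forms: 'ggilmpr' != 'aefnuvw'
Anagram: No


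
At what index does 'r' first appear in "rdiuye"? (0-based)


Input string: 'rdiuye'
Target: 'r'
Scanning left to right: s[0]='r'
First match at index: 0


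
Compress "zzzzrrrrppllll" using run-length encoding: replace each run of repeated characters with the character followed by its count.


Input: 'zzzzrrrrppllll'
Operation: identify consecutive runs
Runs: 'zzzz' -> z4, 'rrrr' -> r4, 'pp' -> p2, 'llll' -> l4
Encoded: z4r4p2l4


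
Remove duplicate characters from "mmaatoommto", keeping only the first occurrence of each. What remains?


Input: 'mmaatoommto'
Operation: keep first occurrence of each character
Scan: s[0]='m' new -> keep; s[1]='m' seen -> skip; s[2]='a' new -> keep; s[3]='a' seen -> skip; s[4]='t' new -> keep; s[5]='o' new -> keep; s[6]='o' seen -> skip; s[7]='m' seen -> skip; s[8]='m' seen -> skip; s[9]='t' seen -> skip; s[10]='o' seen -> skip
Result: mato


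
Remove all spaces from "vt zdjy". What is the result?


Input string: 'vt zdjy'
Operation: remove all spaces
Words: 'vt', 'zdjy'
Join without spaces: vtzdjy


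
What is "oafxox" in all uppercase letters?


Input string: 'oafxox'
Operation: convert each letter to uppercase
Mapping: 'o'->'O', 'a'->'A', 'f'->'F', 'x'->'X', 'o'->'O', 'x'->'X'
Result: OAFXOX


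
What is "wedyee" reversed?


Input string: 'wedyee'
Operation: reverse character order
Original order: 'w' -> 'e' -> 'd' -> 'y' -> 'e' -> 'e'
Reversed order: 'e' -> 'e' -> 'y' -> 'd' -> 'e' -> 'w'
Result: eeydew


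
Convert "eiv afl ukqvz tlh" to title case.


Input string: 'eiv afl ukqvz tlh'
Operation: capitalize first letter of each word
Word transformations: 'eiv'->'Eiv', 'afl'->'Afl', 'ukqvz'->'Ukqvz', 'tlh'->'Tlh'
Result: Eiv Afl Ukqvz Tlh


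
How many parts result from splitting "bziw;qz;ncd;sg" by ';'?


Input string: 'bziw;qz;ncd;sg'
Delimiter: ';'
Split result: 'bziw', 'qz', 'ncd', 'sg'
Number of parts: 4


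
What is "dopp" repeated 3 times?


Input string: 'dopp'
Operation: repeat 3 times
Concatenation: 'dopp' + 'dopp' + 'dopp'
Result: doppdoppdopp


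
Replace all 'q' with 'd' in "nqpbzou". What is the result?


Input string: 'nqpbzou'
Operation: replace 'q' with 'd'
Positions of 'q': 1
After replacement: ndpbzou


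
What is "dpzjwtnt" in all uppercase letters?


Input string: 'dpzjwtnt'
Operation: convert each letter to uppercase
Mapping: 'd'->'D', 'p'->'P', 'z'->'Z', 'j'->'J', 'w'->'W', 't'->'T', 'n'->'N', 't'->'T'
Result: DPZJWTNT


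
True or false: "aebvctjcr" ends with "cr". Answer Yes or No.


Input string: 'aebvctjcr'
Suffix to check: 'cr'
Last 2 characters of input: 'cr'
Match: True
Result: Yes


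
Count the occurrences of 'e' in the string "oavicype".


Input string: 'oavicype'
Target character: 'e'
Scan each position: s[7]='e'
Matches found at indices: 7
Total: 1


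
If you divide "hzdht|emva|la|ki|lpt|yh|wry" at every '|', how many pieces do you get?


Input string: 'hzdht|emva|la|ki|lpt|yh|wry'
Delimiter: '|'
Split result: 'hzdht', 'emva', 'la', 'ki', 'lpt', 'yh', 'wry'
Number of parts: 7


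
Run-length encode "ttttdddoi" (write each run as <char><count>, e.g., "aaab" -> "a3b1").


Input: 'ttttdddoi'
Operation: identify consecutive runs
Runs: 'tttt' -> t4, 'ddd' -> d3, 'o' -> o1, 'i' -> i1
Encoded: t4d3o1i1


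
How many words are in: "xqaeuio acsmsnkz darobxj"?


Input string: 'xqaeuio acsmsnkz darobxj'
Operation: split by spaces
Words found: 'xqaeuio', 'acsmsnkz', 'darobxj'
Word count: 3


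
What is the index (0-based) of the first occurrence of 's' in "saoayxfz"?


Input string: 'saoayxfz'
Target: 's'
Scanning left to right: s[0]='s'
First match at index: 0


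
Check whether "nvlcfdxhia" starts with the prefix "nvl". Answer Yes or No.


Input string: 'nvlcfdxhia'
Prefix to check: 'nvl'
First 3 characters of input: 'nvl'
Match: True
Result: Yes


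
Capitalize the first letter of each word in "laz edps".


Input string: 'laz edps'
Operation: capitalize first letter of each word
Word transformations: 'laz'->'Laz', 'edps'->'Edps'
Result: Laz Edps


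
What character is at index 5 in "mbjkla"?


Input string: 'mbjkla'
Operation: get character at index 5
Index mapping: s[0]='m', s[1]='b', s[2]='j', s[3]='k', s[4]='l', s[5]='a'
Result: 'a'


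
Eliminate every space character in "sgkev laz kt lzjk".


Input string: 'sgkev laz kt lzjk'
Operation: remove all spaces
Words: 'sgkev', 'laz', 'kt', 'lzjk'
Join without spaces: sgkevlazktlzjk


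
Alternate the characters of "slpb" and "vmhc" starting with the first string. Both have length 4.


String 1: 'slpb'
String 2: 'vmhc'
Operation: alternate characters
Pairs: 's'+'v', 'l'+'m', 'p'+'h', 'b'+'c'
Result: svlmphbc


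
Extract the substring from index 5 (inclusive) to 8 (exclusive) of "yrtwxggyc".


Input string: 'yrtwxggyc'
Operation: slice [5:8]
Extract characters: s[5]='g', s[6]='g', s[7]='y'
Result: ggy


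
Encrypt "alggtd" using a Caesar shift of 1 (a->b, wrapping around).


Input: 'alggtd', shift = 1
Operation: for each letter, (position + 1) mod 26
Mapping: 'a'(0+1=1)->'b', 'l'(11+1=12)->'m', 'g'(6+1=7)->'h', 'g'(6+1=7)->'h', 't'(19+1=20)->'u', 'd'(3+1=4)->'e'
Result: bmhhue


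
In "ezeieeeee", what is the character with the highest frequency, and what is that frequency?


Input: 'ezeieeeee'
Operation: tally each character
Counts: 'e':7, 'i':1, 'z':1
Maximum: 'e' appears 7 times


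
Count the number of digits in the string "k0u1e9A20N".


Input string: 'k0u1e9A20N'
Operation: count digit characters (0-9)
Scan: 'k', '0'(digit), 'u', '1'(digit), 'e', '9'(digit), 'A', '2'(digit), '0'(digit), 'N'
Digits found: 5
Result: 5


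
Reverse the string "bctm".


Input string: 'bctm'
Operation: reverse character order
Original order: 'b' -> 'c' -> 't' -> 'm'
Reversed order: 'm' -> 't' -> 'c' -> 'b'
Result: mtcb


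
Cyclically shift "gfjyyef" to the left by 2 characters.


Input: 'gfjyyef', shift = 2
Operation: split at index 2 and swap parts
Front part s[0:2] = 'gf'
Back part s[2:] = 'jyyef'
Rotated = back + front = 'jyyef' + 'gf'
Result: jyyefgf


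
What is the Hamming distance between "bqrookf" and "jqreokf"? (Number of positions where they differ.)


String 1: 'bqrookf'
String 2: 'jqreokf'
Compare each position: pos 0: 'b'!='j', pos 1: 'q'=='q', pos 2: 'r'=='r', pos 3: 'o'!='e', pos 4: 'o'=='o', pos 5: 'k'=='k', pos 6: 'f'=='f'
Differing positions: 2
Hamming distance: 2


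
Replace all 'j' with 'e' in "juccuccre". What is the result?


Input string: 'juccuccre'
Operation: replace 'j' with 'e'
Positions of 'j': 0
After replacement: euccuccre


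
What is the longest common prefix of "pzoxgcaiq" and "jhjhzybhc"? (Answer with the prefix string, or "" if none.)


String 1: 'pzoxgcaiq'
String 2: 'jhjhzybhc'
Compare position by position:
pos 0: 'p' vs 'j' differ -> stop
Longest common prefix: "" (length 0)


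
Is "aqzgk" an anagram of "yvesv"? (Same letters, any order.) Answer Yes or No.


String 1: 'yvesv' -> sorted: 'esvvy'
String 2: 'aqzgk' -> sorted: 'agkqz'
Compare sorted forms: 'esvvy' != 'agkqz'
Anagram: No


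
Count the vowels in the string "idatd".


Input string: 'idatd'
Operation: count vowels (a, e, i, o, u)
Scan: s[0]='i' (vowel), s[1]='d', s[2]='a' (vowel), s[3]='t', s[4]='d'
Vowels found: 2
Result: 2


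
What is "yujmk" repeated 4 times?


Input string: 'yujmk'
Operation: repeat 4 times
Concatenation: 'yujmk' + 'yujmk' + 'yujmk' + 'yujmk'
Result: yujmkyujmkyujmkyujmk


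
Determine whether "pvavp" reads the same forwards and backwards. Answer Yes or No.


Input string: 'pvavp'
Reversed: 'pvavp'
Compare pairs: s[0]='p' vs s[4]='p' (match), s[1]='v' vs s[3]='v' (match)
Palindrome: Yes


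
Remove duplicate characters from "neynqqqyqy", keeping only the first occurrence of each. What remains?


Input: 'neynqqqyqy'
Operation: keep first occurrence of each character
Scan: s[0]='n' new -> keep; s[1]='e' new -> keep; s[2]='y' new -> keep; s[3]='n' seen -> skip; s[4]='q' new -> keep; s[5]='q' seen -> skip; s[6]='q' seen -> skip; s[7]='y' seen -> skip; s[8]='q' seen -> skip; s[9]='y' seen -> skip
Result: neyq


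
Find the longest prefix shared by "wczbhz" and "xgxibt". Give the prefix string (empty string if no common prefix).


String 1: 'wczbhz'
String 2: 'xgxibt'
Compare position by position:
pos 0: 'w' vs 'x' differ -> stop
Longest common prefix: "" (length 0)


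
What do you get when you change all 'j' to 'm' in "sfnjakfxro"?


Input string: 'sfnjakfxro'
Operation: replace 'j' with 'm'
Positions of 'j': 3
After replacement: sfnmakfxro


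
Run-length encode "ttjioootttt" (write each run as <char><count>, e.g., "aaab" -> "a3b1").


Input: 'ttjioootttt'
Operation: identify consecutive runs
Runs: 'tt' -> t2, 'j' -> j1, 'i' -> i1, 'ooo' -> o3, 'tttt' -> t4
Encoded: t2j1i1o3t4


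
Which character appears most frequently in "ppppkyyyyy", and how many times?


Input: 'ppppkyyyyy'
Operation: tally each character
Counts: 'k':1, 'p':4, 'y':5
Maximum: 'y' appears 5 times


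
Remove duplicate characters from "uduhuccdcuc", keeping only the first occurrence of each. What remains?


Input: 'uduhuccdcuc'
Operation: keep first occurrence of each character
Scan: s[0]='u' new -> keep; s[1]='d' new -> keep; s[2]='u' seen -> skip; s[3]='h' new -> keep; s[4]='u' seen -> skip; s[5]='c' new -> keep; s[6]='c' seen -> skip; s[7]='d' seen -> skip; s[8]='c' seen -> skip; s[9]='u' seen -> skip; s[10]='c' seen -> skip
Result: udhc


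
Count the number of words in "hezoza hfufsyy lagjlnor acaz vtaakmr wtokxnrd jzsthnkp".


Input string: 'hezoza hfufsyy lagjlnor acaz vtaakmr wtokxnrd jzsthnkp'
Operation: split by spaces
Words found: 'hezoza', 'hfufsyy', 'lagjlnor', 'acaz', 'vtaakmr', 'wtokxnrd', 'jzsthnkp'
Word count: 7


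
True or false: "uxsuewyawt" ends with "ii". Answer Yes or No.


Input string: 'uxsuewyawt'
Suffix to check: 'ii'
Last 2 characters of input: 'wt'
Match: False
Result: No


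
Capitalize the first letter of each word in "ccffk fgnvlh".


Input string: 'ccffk fgnvlh'
Operation: capitalize first letter of each word
Word transformations: 'ccffk'->'Ccffk', 'fgnvlh'->'Fgnvlh'
Result: Ccffk Fgnvlh


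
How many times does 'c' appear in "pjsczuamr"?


Input string: 'pjsczuamr'
Target character: 'c'
Scan each position: s[3]='c'
Matches found at indices: 3
Total: 1


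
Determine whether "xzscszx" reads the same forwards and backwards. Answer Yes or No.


Input string: 'xzscszx'
Reversed: 'xzscszx'
Compare pairs: s[0]='x' vs s[6]='x' (match), s[1]='z' vs s[5]='z' (match), s[2]='s' vs s[4]='s' (match)
Palindrome: Yes


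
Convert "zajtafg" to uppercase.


Input string: 'zajtafg'
Operation: convert each letter to uppercase
Mapping: 'z'->'Z', 'a'->'A', 'j'->'J', 't'->'T', 'a'->'A', 'f'->'F', 'g'->'G'
Result: ZAJTAFG


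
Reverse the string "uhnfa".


Input string: 'uhnfa'
Operation: reverse character order
Original order: 'u' -> 'h' -> 'n' -> 'f' -> 'a'
Reversed order: 'a' -> 'f' -> 'n' -> 'h' -> 'u'
Result: afnhu


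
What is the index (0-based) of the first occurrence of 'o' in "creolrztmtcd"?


Input string: 'creolrztmtcd'
Target: 'o'
Scanning left to right: s[0]='c', s[1]='r', s[2]='e', s[3]='o'
First match at index: 3


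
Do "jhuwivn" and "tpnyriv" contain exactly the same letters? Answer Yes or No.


String 1: 'jhuwivn' -> sorted: 'hijnuvw'
String 2: 'tpnyriv' -> sorted: 'inprtvy'
Compare sorted forms: 'hijnuvw' != 'inprtvy'
Anagram: No


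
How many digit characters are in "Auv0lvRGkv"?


Input string: 'Auv0lvRGkv'
Operation: count digit characters (0-9)
Scan: 'A', 'u', 'v', '0'(digit), 'l', 'v', 'R', 'G', 'k', 'v'
Digits found: 1
Result: 1


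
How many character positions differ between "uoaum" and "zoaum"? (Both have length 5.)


String 1: 'uoaum'
String 2: 'zoaum'
Compare each position: pos 0: 'u'!='z', pos 1: 'o'=='o', pos 2: 'a'=='a', pos 3: 'u'=='u', pos 4: 'm'=='m'
Differing positions: 1
Hamming distance: 1


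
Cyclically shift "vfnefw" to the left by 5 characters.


Input: 'vfnefw', shift = 5
Operation: split at index 5 and swap parts
Front part s[0:5] = 'vfnef'
Back part s[5:] = 'w'
Rotated = back + front = 'w' + 'vfnef'
Result: wvfnef


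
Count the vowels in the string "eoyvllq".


Input string: 'eoyvllq'
Operation: count vowels (a, e, i, o, u)
Scan: s[0]='e' (vowel), s[1]='o' (vowel), s[2]='y', s[3]='v', s[4]='l', s[5]='l', s[6]='q'
Vowels found: 2
Result: 2


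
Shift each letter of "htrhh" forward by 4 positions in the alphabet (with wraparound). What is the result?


Input: 'htrhh', shift = 4
Operation: for each letter, (position + 4) mod 26
Mapping: 'h'(7+4=11)->'l', 't'(19+4=23)->'x', 'r'(17+4=21)->'v', 'h'(7+4=11)->'l', 'h'(7+4=11)->'l'
Result: lxvll


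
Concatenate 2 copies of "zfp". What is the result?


Input string: 'zfp'
Operation: repeat 2 times
Concatenation: 'zfp' + 'zfp'
Result: zfpzfp


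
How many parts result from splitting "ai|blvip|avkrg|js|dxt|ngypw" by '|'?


Input string: 'ai|blvip|avkrg|js|dxt|ngypw'
Delimiter: '|'
Split result: 'ai', 'blvip', 'avkrg', 'js', 'dxt', 'ngypw'
Number of parts: 6


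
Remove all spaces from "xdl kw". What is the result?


Input string: 'xdl kw'
Operation: remove all spaces
Words: 'xdl', 'kw'
Join without spaces: xdlkw


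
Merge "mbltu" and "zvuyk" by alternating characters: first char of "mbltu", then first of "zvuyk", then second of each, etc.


String 1: 'mbltu'
String 2: 'zvuyk'
Operation: alternate characters
Pairs: 'm'+'z', 'b'+'v', 'l'+'u', 't'+'y', 'u'+'k'
Result: mzbvlutyuk


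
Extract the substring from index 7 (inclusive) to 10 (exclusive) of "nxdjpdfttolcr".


Input string: 'nxdjpdfttolcr'
Operation: slice [7:10]
Extract characters: s[7]='t', s[8]='t', s[9]='o'
Result: tto


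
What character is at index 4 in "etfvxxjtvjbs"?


Input string: 'etfvxxjtvjbs'
Operation: get character at index 4
Index mapping: s[0]='e', s[1]='t', s[2]='f', s[3]='v', s[4]='x'
Result: 'x'


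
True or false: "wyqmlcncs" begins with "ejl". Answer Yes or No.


Input string: 'wyqmlcncs'
Prefix to check: 'ejl'
First 3 characters of input: 'wyq'
Match: False
Result: No


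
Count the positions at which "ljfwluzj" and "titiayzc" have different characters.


String 1: 'ljfwluzj'
String 2: 'titiayzc'
Compare each position: pos 0: 'l'!='t', pos 1: 'j'!='i', pos 2: 'f'!='t', pos 3: 'w'!='i', pos 4: 'l'!='a', pos 5: 'u'!='y', pos 6: 'z'=='z', pos 7: 'j'!='c'
Differing positions: 7
Hamming distance: 7


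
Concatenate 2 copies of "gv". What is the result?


Input string: 'gv'
Operation: repeat 2 times
Concatenation: 'gv' + 'gv'
Result: gvgv


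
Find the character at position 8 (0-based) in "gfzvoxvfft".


Input string: 'gfzvoxvfft'
Operation: get character at index 8
Index mapping: s[0]='g', s[1]='f', s[2]='z', s[3]='v', s[4]='o', s[5]='x', s[6]='v', s[7]='f', s[8]='f'
Result: 'f'


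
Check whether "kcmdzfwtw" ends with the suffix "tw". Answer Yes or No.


Input string: 'kcmdzfwtw'
Suffix to check: 'tw'
Last 2 characters of input: 'tw'
Match: True
Result: Yes


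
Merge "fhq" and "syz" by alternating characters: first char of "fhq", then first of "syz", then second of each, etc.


String 1: 'fhq'
String 2: 'syz'
Operation: alternate characters
Pairs: 'f'+'s', 'h'+'y', 'q'+'z'
Result: fshyqz


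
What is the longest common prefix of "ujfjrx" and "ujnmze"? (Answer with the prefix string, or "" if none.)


String 1: 'ujfjrx'
String 2: 'ujnmze'
Compare position by position:
pos 0: 'u' vs 'u' match
pos 1: 'j' vs 'j' match
pos 2: 'f' vs 'n' differ -> stop
Longest common prefix: "uj" (length 2)


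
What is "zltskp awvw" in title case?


Input string: 'zltskp awvw'
Operation: capitalize first letter of each word
Word transformations: 'zltskp'->'Zltskp', 'awvw'->'Awvw'
Result: Zltskp Awvw


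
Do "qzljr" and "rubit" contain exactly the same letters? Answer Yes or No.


String 1: 'qzljr' -> sorted: 'jlqrz'
String 2: 'rubit' -> sorted: 'birtu'
Compare sorted forms: 'jlqrz' != 'birtu'
Anagram: No


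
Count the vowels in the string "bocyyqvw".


Input string: 'bocyyqvw'
Operation: count vowels (a, e, i, o, u)
Scan: s[0]='b', s[1]='o' (vowel), s[2]='c', s[3]='y', s[4]='y', s[5]='q', s[6]='v', s[7]='w'
Vowels found: 1
Result: 1


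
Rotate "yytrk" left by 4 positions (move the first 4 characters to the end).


Input: 'yytrk', shift = 4
Operation: split at index 4 and swap parts
Front part s[0:4] = 'yytr'
Back part s[4:] = 'k'
Rotated = back + front = 'k' + 'yytr'
Result: kyytr


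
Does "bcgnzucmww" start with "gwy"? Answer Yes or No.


Input string: 'bcgnzucmww'
Prefix to check: 'gwy'
First 3 characters of input: 'bcg'
Match: False
Result: No


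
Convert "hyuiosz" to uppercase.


Input string: 'hyuiosz'
Operation: convert each letter to uppercase
Mapping: 'h'->'H', 'y'->'Y', 'u'->'U', 'i'->'I', 'o'->'O', 's'->'S', 'z'->'Z'
Result: HYUIOSZ


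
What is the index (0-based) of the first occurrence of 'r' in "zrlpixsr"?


Input string: 'zrlpixsr'
Target: 'r'
Scanning left to right: s[0]='z', s[1]='r'
First match at index: 1


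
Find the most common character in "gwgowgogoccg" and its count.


Input: 'gwgowgogoccg'
Operation: tally each character
Counts: 'c':2, 'g':5, 'o':3, 'w':2
Maximum: 'g' appears 5 times


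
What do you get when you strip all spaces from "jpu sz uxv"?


Input string: 'jpu sz uxv'
Operation: remove all spaces
Words: 'jpu', 'sz', 'uxv'
Join without spaces: jpuszuxv


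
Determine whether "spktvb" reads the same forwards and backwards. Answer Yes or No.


Input string: 'spktvb'
Reversed: 'bvtkps'
Compare pairs: s[0]='s' vs s[5]='b' (mismatch), s[1]='p' vs s[4]='v' (mismatch), s[2]='k' vs s[3]='t' (mismatch)
Palindrome: No


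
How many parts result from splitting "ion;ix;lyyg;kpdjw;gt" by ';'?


Input string: 'ion;ix;lyyg;kpdjw;gt'
Delimiter: ';'
Split result: 'ion', 'ix', 'lyyg', 'kpdjw', 'gt'
Number of parts: 5


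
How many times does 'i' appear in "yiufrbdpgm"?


Input string: 'yiufrbdpgm'
Target character: 'i'
Scan each position: s[1]='i'
Matches found at indices: 1
Total: 1


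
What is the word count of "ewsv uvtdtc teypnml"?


Input string: 'ewsv uvtdtc teypnml'
Operation: split by spaces
Words found: 'ewsv', 'uvtdtc', 'teypnml'
Word count: 3


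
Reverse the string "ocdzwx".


Input string: 'ocdzwx'
Operation: reverse character order
Original order: 'o' -> 'c' -> 'd' -> 'z' -> 'w' -> 'x'
Reversed order: 'x' -> 'w' -> 'z' -> 'd' -> 'c' -> 'o'
Result: xwzdco


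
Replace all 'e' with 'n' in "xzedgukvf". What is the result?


Input string: 'xzedgukvf'
Operation: replace 'e' with 'n'
Positions of 'e': 2
After replacement: xzndgukvf


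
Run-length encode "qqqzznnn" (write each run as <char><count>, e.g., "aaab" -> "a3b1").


Input: 'qqqzznnn'
Operation: identify consecutive runs
Runs: 'qqq' -> q3, 'zz' -> z2, 'nnn' -> n3
Encoded: q3z2n3


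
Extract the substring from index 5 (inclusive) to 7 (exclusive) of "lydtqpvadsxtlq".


Input string: 'lydtqpvadsxtlq'
Operation: slice [5:7]
Extract characters: s[5]='p', s[6]='v'
Result: pv


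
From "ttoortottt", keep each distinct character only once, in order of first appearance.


Input: 'ttoortottt'
Operation: keep first occurrence of each character
Scan: s[0]='t' new -> keep; s[1]='t' seen -> skip; s[2]='o' new -> keep; s[3]='o' seen -> skip; s[4]='r' new -> keep; s[5]='t' seen -> skip; s[6]='o' seen -> skip; s[7]='t' seen -> skip; s[8]='t' seen -> skip; s[9]='t' seen -> skip
Result: tor


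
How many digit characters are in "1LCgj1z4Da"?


Input string: '1LCgj1z4Da'
Operation: count digit characters (0-9)
Scan: '1'(digit), 'L', 'C', 'g', 'j', '1'(digit), 'z', '4'(digit), 'D', 'a'
Digits found: 3
Result: 3


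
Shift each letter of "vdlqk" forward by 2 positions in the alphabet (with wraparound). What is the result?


Input: 'vdlqk', shift = 2
Operation: for each letter, (position + 2) mod 26
Mapping: 'v'(21+2=23)->'x', 'd'(3+2=5)->'f', 'l'(11+2=13)->'n', 'q'(16+2=18)->'s', 'k'(10+2=12)->'m'
Result: xfnsm


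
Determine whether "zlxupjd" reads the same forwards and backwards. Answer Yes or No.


Input string: 'zlxupjd'
Reversed: 'djpuxlz'
Compare pairs: s[0]='z' vs s[6]='d' (mismatch), s[1]='l' vs s[5]='j' (mismatch), s[2]='x' vs s[4]='p' (mismatch)
Palindrome: No


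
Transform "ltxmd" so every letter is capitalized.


Input string: 'ltxmd'
Operation: convert each letter to uppercase
Mapping: 'l'->'L', 't'->'T', 'x'->'X', 'm'->'M', 'd'->'D'
Result: LTXMD


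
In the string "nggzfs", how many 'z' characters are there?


Input string: 'nggzfs'
Target character: 'z'
Scan each position: s[3]='z'
Matches found at indices: 3
Total: 1


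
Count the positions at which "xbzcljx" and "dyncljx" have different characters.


String 1: 'xbzcljx'
String 2: 'dyncljx'
Compare each position: pos 0: 'x'!='d', pos 1: 'b'!='y', pos 2: 'z'!='n', pos 3: 'c'=='c', pos 4: 'l'=='l', pos 5: 'j'=='j', pos 6: 'x'=='x'
Differing positions: 3
Hamming distance: 3


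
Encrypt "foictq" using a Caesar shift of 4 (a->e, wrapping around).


Input: 'foictq', shift = 4
Operation: for each letter, (position + 4) mod 26
Mapping: 'f'(5+4=9)->'j', 'o'(14+4=18)->'s', 'i'(8+4=12)->'m', 'c'(2+4=6)->'g', 't'(19+4=23)->'x', 'q'(16+4=20)->'u'
Result: jsmgxu


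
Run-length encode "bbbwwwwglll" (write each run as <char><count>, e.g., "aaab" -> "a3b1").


Input: 'bbbwwwwglll'
Operation: identify consecutive runs
Runs: 'bbb' -> b3, 'wwww' -> w4, 'g' -> g1, 'lll' -> l3
Encoded: b3w4g1l3


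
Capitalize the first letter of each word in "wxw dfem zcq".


Input string: 'wxw dfem zcq'
Operation: capitalize first letter of each word
Word transformations: 'wxw'->'Wxw', 'dfem'->'Dfem', 'zcq'->'Zcq'
Result: Wxw Dfem Zcq


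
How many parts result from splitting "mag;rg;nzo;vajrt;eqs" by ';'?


Input string: 'mag;rg;nzo;vajrt;eqs'
Delimiter: ';'
Split result: 'mag', 'rg', 'nzo', 'vajrt', 'eqs'
Number of parts: 5


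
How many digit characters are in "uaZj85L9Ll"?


Input string: 'uaZj85L9Ll'
Operation: count digit characters (0-9)
Scan: 'u', 'a', 'Z', 'j', '8'(digit), '5'(digit), 'L', '9'(digit), 'L', 'l'
Digits found: 3
Result: 3


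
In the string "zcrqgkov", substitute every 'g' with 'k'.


Input string: 'zcrqgkov'
Operation: replace 'g' with 'k'
Positions of 'g': 4
After replacement: zcrqkkov


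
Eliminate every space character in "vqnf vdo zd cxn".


Input string: 'vqnf vdo zd cxn'
Operation: remove all spaces
Words: 'vqnf', 'vdo', 'zd', 'cxn'
Join without spaces: vqnfvdozdcxn


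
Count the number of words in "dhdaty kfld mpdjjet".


Input string: 'dhdaty kfld mpdjjet'
Operation: split by spaces
Words found: 'dhdaty', 'kfld', 'mpdjjet'
Word count: 3


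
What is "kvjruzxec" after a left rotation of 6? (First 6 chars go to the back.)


Input: 'kvjruzxec', shift = 6
Operation: split at index 6 and swap parts
Front part s[0:6] = 'kvjruz'
Back part s[6:] = 'xec'
Rotated = back + front = 'xec' + 'kvjruz'
Result: xeckvjruz


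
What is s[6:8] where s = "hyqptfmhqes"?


Input string: 'hyqptfmhqes'
Operation: slice [6:8]
Extract characters: s[6]='m', s[7]='h'
Result: mh


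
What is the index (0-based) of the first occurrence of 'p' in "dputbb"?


Input string: 'dputbb'
Target: 'p'
Scanning left to right: s[0]='d', s[1]='p'
First match at index: 1


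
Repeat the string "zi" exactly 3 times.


Input string: 'zi'
Operation: repeat 3 times
Concatenation: 'zi' + 'zi' + 'zi'
Result: zizizi


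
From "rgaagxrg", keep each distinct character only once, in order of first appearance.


Input: 'rgaagxrg'
Operation: keep first occurrence of each character
Scan: s[0]='r' new -> keep; s[1]='g' new -> keep; s[2]='a' new -> keep; s[3]='a' seen -> skip; s[4]='g' seen -> skip; s[5]='x' new -> keep; s[6]='r' seen -> skip; s[7]='g' seen -> skip
Result: rgax


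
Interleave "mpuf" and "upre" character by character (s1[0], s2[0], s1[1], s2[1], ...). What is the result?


String 1: 'mpuf'
String 2: 'upre'
Operation: alternate characters
Pairs: 'm'+'u', 'p'+'p', 'u'+'r', 'f'+'e'
Result: muppurfe


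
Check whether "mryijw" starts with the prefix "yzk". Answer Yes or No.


Input string: 'mryijw'
Prefix to check: 'yzk'
First 3 characters of input: 'mry'
Match: False
Result: No


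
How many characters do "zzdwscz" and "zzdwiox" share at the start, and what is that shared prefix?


String 1: 'zzdwscz'
String 2: 'zzdwiox'
Compare position by position:
pos 0: 'z' vs 'z' match
pos 1: 'z' vs 'z' match
pos 2: 'd' vs 'd' match
pos 3: 'w' vs 'w' match
pos 4: 's' vs 'i' differ -> stop
Longest common prefix: "zzdw" (length 4)


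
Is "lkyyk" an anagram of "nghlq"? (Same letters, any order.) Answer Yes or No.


String 1: 'nghlq' -> sorted: 'ghlnq'
String 2: 'lkyyk' -> sorted: 'kklyy'
Compare sorted forms: 'ghlnq' != 'kklyy'
Anagram: No


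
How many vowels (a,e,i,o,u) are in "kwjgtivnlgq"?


Input string: 'kwjgtivnlgq'
Operation: count vowels (a, e, i, o, u)
Scan: s[0]='k', s[1]='w', s[2]='j', s[3]='g', s[4]='t', s[5]='i' (vowel), s[6]='v', s[7]='n', s[8]='l', s[9]='g', s[10]='q'
Vowels found: 1
Result: 1


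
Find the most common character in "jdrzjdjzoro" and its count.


Input: 'jdrzjdjzoro'
Operation: tally each character
Counts: 'd':2, 'j':3, 'o':2, 'r':2, 'z':2
Maximum: 'j' appears 3 times


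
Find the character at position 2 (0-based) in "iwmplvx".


Input string: 'iwmplvx'
Operation: get character at index 2
Index mapping: s[0]='i', s[1]='w', s[2]='m'
Result: 'm'


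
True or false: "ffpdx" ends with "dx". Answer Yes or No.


Input string: 'ffpdx'
Suffix to check: 'dx'
Last 2 characters of input: 'dx'
Match: True
Result: Yes


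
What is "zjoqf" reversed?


Input string: 'zjoqf'
Operation: reverse character order
Original order: 'z' -> 'j' -> 'o' -> 'q' -> 'f'
Reversed order: 'f' -> 'q' -> 'o' -> 'j' -> 'z'
Result: fqojz


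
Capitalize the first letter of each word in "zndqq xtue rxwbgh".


Input string: 'zndqq xtue rxwbgh'
Operation: capitalize first letter of each word
Word transformations: 'zndqq'->'Zndqq', 'xtue'->'Xtue', 'rxwbgh'->'Rxwbgh'
Result: Zndqq Xtue Rxwbgh


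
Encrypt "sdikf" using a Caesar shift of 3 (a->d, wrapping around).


Input: 'sdikf', shift = 3
Operation: for each letter, (position + 3) mod 26
Mapping: 's'(18+3=21)->'v', 'd'(3+3=6)->'g', 'i'(8+3=11)->'l', 'k'(10+3=13)->'n', 'f'(5+3=8)->'i'
Result: vglni


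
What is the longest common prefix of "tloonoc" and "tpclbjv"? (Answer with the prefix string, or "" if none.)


String 1: 'tloonoc'
String 2: 'tpclbjv'
Compare position by position:
pos 0: 't' vs 't' match
pos 1: 'l' vs 'p' differ -> stop
Longest common prefix: "t" (length 1)


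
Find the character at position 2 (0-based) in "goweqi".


Input string: 'goweqi'
Operation: get character at index 2
Index mapping: s[0]='g', s[1]='o', s[2]='w'
Result: 'w'


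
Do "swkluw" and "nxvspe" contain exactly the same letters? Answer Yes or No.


String 1: 'swkluw' -> sorted: 'klsuww'
String 2: 'nxvspe' -> sorted: 'enpsvx'
Compare sorted forms: 'klsuww' != 'enpsvx'
Anagram: No
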